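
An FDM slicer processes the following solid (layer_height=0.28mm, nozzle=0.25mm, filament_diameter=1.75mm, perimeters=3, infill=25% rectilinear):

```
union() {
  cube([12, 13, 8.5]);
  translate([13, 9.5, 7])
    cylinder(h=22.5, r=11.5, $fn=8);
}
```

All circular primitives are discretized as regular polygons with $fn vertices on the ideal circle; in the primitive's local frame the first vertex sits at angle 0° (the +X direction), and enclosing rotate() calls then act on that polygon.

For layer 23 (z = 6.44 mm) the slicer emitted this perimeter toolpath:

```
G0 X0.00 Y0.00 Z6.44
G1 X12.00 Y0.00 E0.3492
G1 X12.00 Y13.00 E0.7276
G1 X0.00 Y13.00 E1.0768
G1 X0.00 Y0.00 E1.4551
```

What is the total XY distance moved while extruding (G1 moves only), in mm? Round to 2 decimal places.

50.00 mm

Sum the Euclidean lengths of each G1 segment: total = 50.00 mm.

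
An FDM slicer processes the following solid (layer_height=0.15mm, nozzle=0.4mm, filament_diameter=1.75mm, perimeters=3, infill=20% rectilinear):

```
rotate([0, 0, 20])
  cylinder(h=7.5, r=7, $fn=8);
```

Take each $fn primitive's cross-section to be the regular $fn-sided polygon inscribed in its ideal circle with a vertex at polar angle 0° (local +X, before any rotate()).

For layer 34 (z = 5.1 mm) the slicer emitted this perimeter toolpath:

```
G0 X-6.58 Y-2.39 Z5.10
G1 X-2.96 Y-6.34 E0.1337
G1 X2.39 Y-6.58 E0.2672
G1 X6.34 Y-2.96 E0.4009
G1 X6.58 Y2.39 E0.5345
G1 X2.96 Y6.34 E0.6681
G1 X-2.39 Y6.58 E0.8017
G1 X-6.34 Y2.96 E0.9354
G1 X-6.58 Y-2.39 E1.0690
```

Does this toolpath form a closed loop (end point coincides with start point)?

Start point (G0): (-6.58, -2.39). End point (last G1): the path returns to the start — closed.

yes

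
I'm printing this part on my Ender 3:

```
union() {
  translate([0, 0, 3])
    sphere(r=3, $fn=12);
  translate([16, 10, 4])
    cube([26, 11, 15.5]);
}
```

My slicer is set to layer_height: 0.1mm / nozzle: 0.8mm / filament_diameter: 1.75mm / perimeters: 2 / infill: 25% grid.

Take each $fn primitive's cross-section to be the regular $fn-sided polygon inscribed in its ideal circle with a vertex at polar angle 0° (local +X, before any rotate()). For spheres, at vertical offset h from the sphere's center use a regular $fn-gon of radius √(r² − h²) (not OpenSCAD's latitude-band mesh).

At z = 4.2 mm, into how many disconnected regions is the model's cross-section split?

At z = 4.2 mm: the r=3 sphere contributes a regular 12-gon of circumradius √(3²−1.2²) = 2.750; the cube at (16, 10) (footprint 26×11) is included at this height; Combining (union): the 2 present regions are separate (no shared area or edge), so areas and boundary lengths simply add and each stays a separate island — 2 connected regions. The result has 2 disconnected regions.

2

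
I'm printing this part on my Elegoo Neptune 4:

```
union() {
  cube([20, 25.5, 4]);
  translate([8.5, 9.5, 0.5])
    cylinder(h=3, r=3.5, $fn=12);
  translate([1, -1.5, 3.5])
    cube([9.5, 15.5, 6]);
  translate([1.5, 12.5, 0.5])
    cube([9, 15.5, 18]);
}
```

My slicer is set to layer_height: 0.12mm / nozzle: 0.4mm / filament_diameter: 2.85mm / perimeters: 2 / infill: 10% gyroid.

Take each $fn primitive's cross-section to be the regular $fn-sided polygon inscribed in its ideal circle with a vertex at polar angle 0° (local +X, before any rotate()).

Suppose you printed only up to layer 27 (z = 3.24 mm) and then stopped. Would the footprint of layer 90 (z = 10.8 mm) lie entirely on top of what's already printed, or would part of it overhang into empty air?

entirely on top

Compare the two slices. At z = 3.24: the cube is present — its section is the full 20×25.5 rectangle (area 510.00 mm²); the r=3.5 cylinder at (8.5, 9.5) contributes a regular 12-gon of circumradius 3.5 (area = (12/2)·3.500²·sin(360°/12) = 36.75 mm²); the cube at (1, -1.5) does not reach this height (z outside [3.5, 9.5]); the cube at (1.5, 12.5) (footprint 9×15.5) is included at this height (area 139.50 mm²); Combining (union): the regions partially overlap — summed areas 686.25 mm² minus the doubly-counted overlap 153.75 mm² gives 532.50 mm² — area = 532.50 mm². At z = 10.8: the cube does not reach this height (z outside [0, 4]); the cylinder at (8.5, 9.5) does not reach this height (z outside [0.5, 3.5]); the cube at (1, -1.5) is absent (z outside [3.5, 9.5]); the 9×15.5 cube at (1.5, 12.5) contributes its full rectangle (area 139.50 mm²); Combining (union): only the 9×15.5 cube at (1.5, 12.5) is present, so the union is just that shape — area = 139.50 mm². Checking containment: the cross-section at z = 10.8 is a subset of the cross-section at z = 3.24.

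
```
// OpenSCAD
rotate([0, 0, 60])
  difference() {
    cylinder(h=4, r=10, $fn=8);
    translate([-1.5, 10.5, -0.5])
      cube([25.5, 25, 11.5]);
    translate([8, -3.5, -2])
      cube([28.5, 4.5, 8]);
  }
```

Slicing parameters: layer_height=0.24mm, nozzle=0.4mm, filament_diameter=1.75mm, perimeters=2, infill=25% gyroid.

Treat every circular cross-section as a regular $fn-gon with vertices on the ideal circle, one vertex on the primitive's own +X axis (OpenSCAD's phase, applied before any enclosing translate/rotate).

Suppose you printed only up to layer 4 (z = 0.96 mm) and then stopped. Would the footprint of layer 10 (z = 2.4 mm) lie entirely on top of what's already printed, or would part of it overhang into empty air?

entirely on top

Compare the two slices. At z = 0.96: the r=10 cylinder gives a regular 8-gon of circumradius 10 (constant along its height) (area = (8/2)·10.000²·sin(360°/8) = 282.84 mm²); the cube at (-1.5, 10.5) (footprint 25.5×25) is included at this height (area 637.50 mm²); the cube at (8, -3.5) (footprint 28.5×4.5) is included at this height (area 128.25 mm²); After the difference (first − rest): starting from the r=10 cylinder (282.84 mm²), the 25.5×25 cube at (-1.5, 10.5) misses the remaining region (no effect); the 28.5×4.5 cube at (8, -3.5) partially overlaps it — only the 6.26 mm² overlap (of its 128.25 mm²) is removed, clipping the outline — area = 276.59 mm²; (whole slice rotated 60° about Z — lengths, areas and connectivity unchanged). At z = 2.4: the r=10 cylinder contributes a regular 8-gon of circumradius 10 (area = (8/2)·10.000²·sin(360°/8) = 282.84 mm²); the cube at (-1.5, 10.5) is present — its section is the full 25.5×25 rectangle (area 637.50 mm²); the 28.5×4.5 cube at (8, -3.5) contributes its full rectangle (area 128.25 mm²); After the difference (first − rest): starting from the r=10 cylinder (282.84 mm²), the 25.5×25 cube at (-1.5, 10.5) misses the remaining region (no effect); the 28.5×4.5 cube at (8, -3.5) partially overlaps it — only the 6.26 mm² overlap (of its 128.25 mm²) is removed, clipping the outline — area = 276.59 mm²; (rotated 60° about Z; rotation is an isometry so areas/perimeters/island counts are preserved). Checking containment: the cross-section at z = 2.4 is a subset of the cross-section at z = 0.96.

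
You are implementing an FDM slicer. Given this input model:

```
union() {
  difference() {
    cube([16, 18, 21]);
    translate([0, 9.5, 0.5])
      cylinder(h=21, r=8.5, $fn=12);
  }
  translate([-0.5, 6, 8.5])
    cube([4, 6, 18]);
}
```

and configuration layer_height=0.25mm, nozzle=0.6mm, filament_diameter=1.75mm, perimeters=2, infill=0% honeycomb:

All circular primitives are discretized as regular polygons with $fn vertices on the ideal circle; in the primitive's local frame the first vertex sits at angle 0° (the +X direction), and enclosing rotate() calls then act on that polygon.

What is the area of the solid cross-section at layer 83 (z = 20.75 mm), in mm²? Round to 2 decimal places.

203.62 mm²

At z = 20.75 mm: the cube is present — its section is the full 16×18 rectangle (area 288.00 mm²); the r=8.5 cylinder at (0, 9.5) contributes a regular 12-gon of circumradius 8.5 (area = (12/2)·8.500²·sin(360°/12) = 216.75 mm²); Subtracting the remaining from the first: starting from the 16×18 cube (288.00 mm²), the r=8.5 cylinder at (0, 9.5) partially overlaps it — only the 108.38 mm² overlap (of its 216.75 mm²) is removed, clipping the outline — area = 179.62 mm²; the 4×6 cube at (-0.5, 6) contributes its full rectangle (area 24.00 mm²); Merging all regions: the 2 present regions are separate (no shared area or edge), so areas and boundary lengths simply add and each stays a separate island — area = 203.62 mm². Overall, the cross-section has 2 separate islands. Net area = 203.62 mm².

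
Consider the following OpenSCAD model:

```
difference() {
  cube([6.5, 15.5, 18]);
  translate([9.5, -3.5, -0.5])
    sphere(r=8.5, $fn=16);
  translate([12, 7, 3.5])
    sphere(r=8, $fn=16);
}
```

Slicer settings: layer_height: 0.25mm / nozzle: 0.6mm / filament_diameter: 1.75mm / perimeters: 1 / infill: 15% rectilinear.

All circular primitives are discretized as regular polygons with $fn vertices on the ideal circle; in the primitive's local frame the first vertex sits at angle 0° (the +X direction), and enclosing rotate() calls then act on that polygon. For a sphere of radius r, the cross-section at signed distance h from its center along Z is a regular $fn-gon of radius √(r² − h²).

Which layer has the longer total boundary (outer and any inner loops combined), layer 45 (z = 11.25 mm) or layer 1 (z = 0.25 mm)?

Layer 45 (z = 11.25): the 6.5×15.5 cube contributes its full rectangle (perimeter 44.00 mm); the sphere at (9.5, -3.5) is not intersected at this z (|z−center|=11.750 > r=8.5); the sphere at (12, 7): section is a regular 16-gon, circumradius = √(r²−h²) = √(8²−7.75²) = 1.984 (perimeter = 2·16·1.984·sin(180°/16) = 12.39 mm); Taking the first minus the rest: starting from the 6.5×15.5 cube, the r=8 sphere at (12, 7) misses the remaining region (no effect) — boundary = 44.00 mm. So its perimeter = 44.00 mm. Layer 1 (z = 0.25): the cube (footprint 6.5×15.5) is included at this height (perimeter 44.00 mm); the r=8.5 sphere at (9.5, -3.5) contributes a regular 16-gon of circumradius √(8.5²−0.75²) = 8.467 (perimeter = 2·16·8.467·sin(180°/16) = 52.86 mm); the r=8 sphere at (12, 7) slices to a regular 16-gon of circumradius 7.310 (√(r²−h²) with h=3.25 from center) (perimeter = 2·16·7.310·sin(180°/16) = 45.64 mm); Taking the first minus the rest: starting from the 6.5×15.5 cube, the r=8.5 sphere at (9.5, -3.5) partially overlaps it — only the 12.46 mm² overlap (of its 219.47 mm²) is removed, clipping the outline; the r=8 sphere at (12, 7) partially overlaps it — only the 9.86 mm² overlap (of its 163.60 mm²) is removed, clipping the outline — boundary = 41.49 mm. So its perimeter = 41.49 mm. Layer 45 is larger (44.00 vs 41.49 mm).

layer 45 (z = 11.25 mm)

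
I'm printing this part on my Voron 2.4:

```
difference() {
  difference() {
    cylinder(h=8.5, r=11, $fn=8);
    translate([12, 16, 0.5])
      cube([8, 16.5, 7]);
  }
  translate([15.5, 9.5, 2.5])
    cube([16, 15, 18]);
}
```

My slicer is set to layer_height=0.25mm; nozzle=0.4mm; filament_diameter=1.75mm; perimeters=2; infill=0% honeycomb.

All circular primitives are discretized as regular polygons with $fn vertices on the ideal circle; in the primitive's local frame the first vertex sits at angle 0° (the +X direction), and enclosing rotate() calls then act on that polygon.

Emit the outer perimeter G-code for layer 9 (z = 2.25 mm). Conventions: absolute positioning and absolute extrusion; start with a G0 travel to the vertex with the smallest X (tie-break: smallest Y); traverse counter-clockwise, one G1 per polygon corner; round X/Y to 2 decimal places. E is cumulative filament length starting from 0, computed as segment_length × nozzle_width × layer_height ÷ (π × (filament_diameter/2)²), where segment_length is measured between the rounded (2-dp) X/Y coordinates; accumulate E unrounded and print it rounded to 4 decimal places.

At z = 2.25 mm: the r=11 cylinder contributes a regular 8-gon of circumradius 11; the cube at (12, 16) (footprint 8×16.5) is included at this height; After the difference (first − rest): starting from the r=11 cylinder, the 8×16.5 cube at (12, 16) misses the remaining region (no effect) — 1 connected region; the cube at (15.5, 9.5) does not reach this height (z outside [2.5, 20.5]); Subtracting the remaining from the first: none of the subtracted shapes is present at this height, so the result so far is unchanged — 1 connected region. The outline is a single polygon with 8 vertices. Extrusion per mm of travel: 0.4 × 0.25 / (π × 0.875²) = 0.041575. Accumulating E over each segment gives final E = 2.8005.

G0 X-11.00 Y0.00 Z2.25
G1 X-7.78 Y-7.78 E0.3501
G1 X0.00 Y-11.00 E0.7001
G1 X7.78 Y-7.78 E1.0502
G1 X11.00 Y0.00 E1.4003
G1 X7.78 Y7.78 E1.7503
G1 X0.00 Y11.00 E2.1004
G1 X-7.78 Y7.78 E2.4504
G1 X-11.00 Y0.00 E2.8005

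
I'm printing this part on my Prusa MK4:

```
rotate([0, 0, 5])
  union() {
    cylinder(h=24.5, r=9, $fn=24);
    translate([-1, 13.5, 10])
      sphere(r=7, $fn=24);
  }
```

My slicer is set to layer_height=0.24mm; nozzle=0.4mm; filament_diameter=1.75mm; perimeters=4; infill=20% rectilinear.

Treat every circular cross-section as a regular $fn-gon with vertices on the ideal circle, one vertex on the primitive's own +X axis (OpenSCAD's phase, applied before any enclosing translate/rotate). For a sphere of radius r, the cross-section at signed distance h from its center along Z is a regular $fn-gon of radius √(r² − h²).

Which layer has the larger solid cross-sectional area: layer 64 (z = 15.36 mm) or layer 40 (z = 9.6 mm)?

layer 40 (z = 9.6 mm)

Layer 64 (z = 15.36): the r=9 cylinder contributes a regular 24-gon of circumradius 9 (area = (24/2)·9.000²·sin(360°/24) = 251.57 mm²); the sphere at (-1, 13.5): section is a regular 24-gon, circumradius = √(r²−h²) = √(7²−5.36²) = 4.502 (area = (24/2)·4.502²·sin(360°/24) = 62.96 mm²); Taking the union: the 2 present regions are separate (no shared area or edge), so areas and boundary lengths simply add and each stays a separate island — area = 314.53 mm²; (whole slice rotated 5° about Z — lengths, areas and connectivity unchanged). So its area = 314.53 mm². Layer 40 (z = 9.6): the cylinder: section is a regular 24-gon, circumradius r=9 (area = (24/2)·9.000²·sin(360°/24) = 251.57 mm²); the sphere at (-1, 13.5): section is a regular 24-gon, circumradius = √(r²−h²) = √(7²−0.4²) = 6.989 (area = (24/2)·6.989²·sin(360°/24) = 151.69 mm²); Combining (union): the regions partially overlap — summed areas 403.26 mm² minus the doubly-counted overlap 13.20 mm² gives 390.06 mm² — area = 390.06 mm²; (rotated 5° about Z; rotation is an isometry so areas/perimeters/island counts are preserved). So its area = 390.06 mm². Layer 40 is larger (390.06 vs 314.53 mm²).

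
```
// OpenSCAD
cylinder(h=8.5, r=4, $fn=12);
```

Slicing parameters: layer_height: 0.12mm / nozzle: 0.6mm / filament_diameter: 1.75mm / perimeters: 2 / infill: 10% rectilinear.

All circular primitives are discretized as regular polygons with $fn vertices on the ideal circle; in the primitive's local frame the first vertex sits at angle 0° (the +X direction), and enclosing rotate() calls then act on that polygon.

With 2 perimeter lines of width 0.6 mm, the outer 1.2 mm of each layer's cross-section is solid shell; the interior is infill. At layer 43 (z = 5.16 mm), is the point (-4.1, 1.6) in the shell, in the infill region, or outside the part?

At z = 5.16 mm: the r=4 cylinder contributes a regular 12-gon of circumradius 4. Overall, the cross-section is a single solid region. The nearest boundary edge runs (-3.46, 2.00)→(-4.00, 0.00); distance from the point to it = 0.51 mm. The point is not inside any of the regions above, so it lies outside the cross-section (0.51 mm from the nearest boundary).

outside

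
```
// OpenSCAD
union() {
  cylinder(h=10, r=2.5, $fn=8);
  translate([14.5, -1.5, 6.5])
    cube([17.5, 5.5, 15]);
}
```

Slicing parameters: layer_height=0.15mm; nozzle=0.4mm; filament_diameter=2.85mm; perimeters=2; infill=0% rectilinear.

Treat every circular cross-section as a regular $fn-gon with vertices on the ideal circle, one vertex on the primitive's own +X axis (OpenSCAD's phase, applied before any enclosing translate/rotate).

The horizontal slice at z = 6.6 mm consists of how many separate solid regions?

2

At z = 6.6 mm: the r=2.5 cylinder contributes a regular 8-gon of circumradius 2.5; the cube at (14.5, -1.5) (footprint 17.5×5.5) is included at this height; Combining (union): the 2 present regions are separate (no shared area or edge), so areas and boundary lengths simply add and each stays a separate island — 2 connected regions. The result has 2 disconnected regions.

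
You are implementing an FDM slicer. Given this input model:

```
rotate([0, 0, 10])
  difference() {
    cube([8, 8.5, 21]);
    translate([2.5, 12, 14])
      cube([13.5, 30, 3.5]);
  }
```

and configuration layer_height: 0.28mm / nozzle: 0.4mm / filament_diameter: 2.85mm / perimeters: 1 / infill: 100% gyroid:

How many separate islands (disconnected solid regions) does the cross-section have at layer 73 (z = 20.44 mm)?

At z = 20.44 mm: the cube is present — its section is the full 8×8.5 rectangle; the cube at (2.5, 12) is absent (z outside [14, 17.5]); Subtracting the remaining from the first: none of the subtracted shapes is present at this height, so the 8×8.5 cube is unchanged — 1 connected region; (rotated 10° about Z; rotation is an isometry so areas/perimeters/island counts are preserved). Overall, the cross-section is a single solid region. Island count = 1.

1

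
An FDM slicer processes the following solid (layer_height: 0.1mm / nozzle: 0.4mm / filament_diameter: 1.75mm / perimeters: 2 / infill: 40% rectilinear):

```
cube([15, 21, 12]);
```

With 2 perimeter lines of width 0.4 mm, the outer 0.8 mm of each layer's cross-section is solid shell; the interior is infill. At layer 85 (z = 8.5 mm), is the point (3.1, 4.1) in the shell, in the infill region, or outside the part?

infill

At z = 8.5 mm: the cube (footprint 15×21) is included at this height. Overall, the cross-section is a single solid region. The nearest boundary edge runs (0.00, 21.00)→(0.00, 0.00); distance from the point to it = 3.10 mm. The point is inside the cross-section and 3.10 mm from the nearest boundary — more than the 0.8 mm shell width (2 × 0.4), so it's in the infill interior.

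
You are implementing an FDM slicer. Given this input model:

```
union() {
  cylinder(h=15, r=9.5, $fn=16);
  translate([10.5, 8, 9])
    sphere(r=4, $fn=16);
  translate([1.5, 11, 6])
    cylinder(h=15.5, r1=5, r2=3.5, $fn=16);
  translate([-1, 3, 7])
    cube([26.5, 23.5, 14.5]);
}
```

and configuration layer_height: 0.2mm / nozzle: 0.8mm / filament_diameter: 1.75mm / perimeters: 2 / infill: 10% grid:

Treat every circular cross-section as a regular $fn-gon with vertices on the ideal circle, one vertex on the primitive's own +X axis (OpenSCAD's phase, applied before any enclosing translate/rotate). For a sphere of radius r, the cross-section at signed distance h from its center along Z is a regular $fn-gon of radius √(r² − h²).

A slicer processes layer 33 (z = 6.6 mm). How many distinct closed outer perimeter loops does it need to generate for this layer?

At z = 6.6 mm: the cylinder: section is a regular 16-gon, circumradius r=9.5; the r=4 sphere at (10.5, 8) slices to a regular 16-gon of circumradius 3.200 (√(r²−h²) with h=2.4 from center); the cone at (1.5, 11): at t=0.039 of its height the radius interpolates to r₁+(r₂−r₁)t = 4.942, giving a regular 16-gon of that circumradius; the cube at (-1, 3) is not intersected at this z (z outside [7, 21.5]); Taking the union: the regions partially overlap (shared area 17.89 mm²), so overlapping operands fuse into one piece — 2 connected regions. The result has 2 disconnected regions.

2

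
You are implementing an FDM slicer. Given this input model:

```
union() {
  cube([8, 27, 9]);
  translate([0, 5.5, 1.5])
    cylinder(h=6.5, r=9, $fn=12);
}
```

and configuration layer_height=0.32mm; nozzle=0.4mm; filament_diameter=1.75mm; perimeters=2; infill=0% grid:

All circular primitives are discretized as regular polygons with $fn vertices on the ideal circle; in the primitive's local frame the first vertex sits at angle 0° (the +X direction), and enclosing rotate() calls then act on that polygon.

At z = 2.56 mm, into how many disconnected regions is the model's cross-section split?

At z = 2.56 mm: the cube is present — its section is the full 8×27 rectangle; the r=9 cylinder at (0, 5.5) contributes a regular 12-gon of circumradius 9; Taking the union: the regions partially overlap (shared area 102.10 mm²), so overlapping operands fuse into one piece — 1 connected region. The result has 1 disconnected region.

1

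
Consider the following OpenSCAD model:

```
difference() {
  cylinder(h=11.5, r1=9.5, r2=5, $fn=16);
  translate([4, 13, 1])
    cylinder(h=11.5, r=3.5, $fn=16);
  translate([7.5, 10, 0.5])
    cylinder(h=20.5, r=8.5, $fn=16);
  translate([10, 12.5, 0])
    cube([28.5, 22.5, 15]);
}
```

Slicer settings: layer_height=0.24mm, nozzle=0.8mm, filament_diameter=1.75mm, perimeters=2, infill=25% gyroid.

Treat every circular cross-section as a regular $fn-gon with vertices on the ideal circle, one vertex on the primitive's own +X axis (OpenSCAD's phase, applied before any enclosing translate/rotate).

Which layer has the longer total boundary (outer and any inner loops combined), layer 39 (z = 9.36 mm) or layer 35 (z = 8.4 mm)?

layer 35 (z = 8.4 mm)

Layer 39 (z = 9.36): the cone: at t=0.814 of its height the radius interpolates to r₁+(r₂−r₁)t = 5.837, giving a regular 16-gon of that circumradius (perimeter = 2·16·5.837·sin(180°/16) = 36.44 mm); the cylinder at (4, 13): section is a regular 16-gon, circumradius r=3.5 (perimeter = 2·16·3.500·sin(180°/16) = 21.85 mm); the r=8.5 cylinder at (7.5, 10) gives a regular 16-gon of circumradius 8.5 (constant along its height) (perimeter = 2·16·8.500·sin(180°/16) = 53.06 mm); the 28.5×22.5 cube at (10, 12.5) contributes its full rectangle (perimeter 102.00 mm); After the difference (first − rest): starting from the cone, the r=3.5 cylinder at (4, 13) misses the remaining region (no effect); the r=8.5 cylinder at (7.5, 10) partially overlaps it — only the 7.26 mm² overlap (of its 221.19 mm²) is removed, clipping the outline; the 28.5×22.5 cube at (10, 12.5) misses the remaining region (no effect) — boundary = 36.28 mm. So its perimeter = 36.28 mm. Layer 35 (z = 8.4): the cone (r1=9.5→r2=5) has section circumradius 6.213 here — a regular 16-gon (perimeter = 2·16·6.213·sin(180°/16) = 38.79 mm); the r=3.5 cylinder at (4, 13) contributes a regular 16-gon of circumradius 3.5 (perimeter = 2·16·3.500·sin(180°/16) = 21.85 mm); the cylinder at (7.5, 10): section is a regular 16-gon, circumradius r=8.5 (perimeter = 2·16·8.500·sin(180°/16) = 53.06 mm); the cube at (10, 12.5) (footprint 28.5×22.5) is included at this height (perimeter 102.00 mm); Subtracting the remaining from the first: starting from the cone, the r=3.5 cylinder at (4, 13) misses the remaining region (no effect); the r=8.5 cylinder at (7.5, 10) partially overlaps it — only the 9.96 mm² overlap (of its 221.19 mm²) is removed, clipping the outline; the 28.5×22.5 cube at (10, 12.5) misses the remaining region (no effect) — boundary = 38.58 mm. So its perimeter = 38.58 mm. Layer 35 is larger (38.58 vs 36.28 mm).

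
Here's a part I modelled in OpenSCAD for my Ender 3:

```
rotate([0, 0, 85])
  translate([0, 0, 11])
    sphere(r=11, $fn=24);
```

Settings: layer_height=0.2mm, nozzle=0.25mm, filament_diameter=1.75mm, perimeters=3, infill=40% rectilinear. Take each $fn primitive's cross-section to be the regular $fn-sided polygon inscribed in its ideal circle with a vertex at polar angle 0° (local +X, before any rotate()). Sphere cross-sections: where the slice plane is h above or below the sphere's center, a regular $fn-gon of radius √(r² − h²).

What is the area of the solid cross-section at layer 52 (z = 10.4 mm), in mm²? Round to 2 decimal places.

374.69 mm²

At z = 10.4 mm: the r=11 sphere contributes a regular 24-gon of circumradius √(11²−0.6²) = 10.984 (area = (24/2)·10.984²·sin(360°/24) = 374.69 mm²); (rotated 85° about Z; rotation is an isometry so areas/perimeters/island counts are preserved). Overall, the cross-section is a single solid region. Net area = 374.69 mm².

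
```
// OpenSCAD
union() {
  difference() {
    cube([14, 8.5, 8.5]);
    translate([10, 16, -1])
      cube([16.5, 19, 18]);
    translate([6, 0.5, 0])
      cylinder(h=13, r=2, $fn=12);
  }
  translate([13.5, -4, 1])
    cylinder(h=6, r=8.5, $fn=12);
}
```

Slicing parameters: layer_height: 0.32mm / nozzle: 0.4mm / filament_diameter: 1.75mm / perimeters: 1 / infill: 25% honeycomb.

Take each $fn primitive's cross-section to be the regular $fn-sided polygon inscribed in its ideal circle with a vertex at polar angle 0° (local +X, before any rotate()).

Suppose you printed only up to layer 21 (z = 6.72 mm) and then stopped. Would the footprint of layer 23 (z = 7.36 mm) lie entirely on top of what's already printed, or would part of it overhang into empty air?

Compare the two slices. At z = 6.72: the cube is present — its section is the full 14×8.5 rectangle (area 119.00 mm²); the cube at (10, 16) (footprint 16.5×19) is included at this height (area 313.50 mm²); the r=2 cylinder at (6, 0.5) contributes a regular 12-gon of circumradius 2 (area = (12/2)·2.000²·sin(360°/12) = 12.00 mm²); After the difference (first − rest): starting from the 14×8.5 cube (119.00 mm²), the 16.5×19 cube at (10, 16) misses the remaining region (no effect); the r=2 cylinder at (6, 0.5) partially overlaps it — only the 7.93 mm² overlap (of its 12.00 mm²) is removed, clipping the outline — area = 111.07 mm²; the cylinder at (13.5, -4): section is a regular 12-gon, circumradius r=8.5 (area = (12/2)·8.500²·sin(360°/12) = 216.75 mm²); Taking the union: the regions partially overlap — summed areas 327.82 mm² minus the doubly-counted overlap 22.67 mm² gives 305.15 mm² — area = 305.15 mm². At z = 7.36: the 14×8.5 cube contributes its full rectangle (area 119.00 mm²); the cube at (10, 16) (footprint 16.5×19) is included at this height (area 313.50 mm²); the r=2 cylinder at (6, 0.5) contributes a regular 12-gon of circumradius 2 (area = (12/2)·2.000²·sin(360°/12) = 12.00 mm²); After the difference (first − rest): starting from the 14×8.5 cube (119.00 mm²), the 16.5×19 cube at (10, 16) misses the remaining region (no effect); the r=2 cylinder at (6, 0.5) partially overlaps it — only the 7.93 mm² overlap (of its 12.00 mm²) is removed, clipping the outline — area = 111.07 mm²; the cylinder at (13.5, -4) does not reach this height (z outside [1, 7]); Combining (union): only that combined region is present, so the union is just that shape — area = 111.07 mm². Checking containment: the cross-section at z = 7.36 is a subset of the cross-section at z = 6.72.

entirely on top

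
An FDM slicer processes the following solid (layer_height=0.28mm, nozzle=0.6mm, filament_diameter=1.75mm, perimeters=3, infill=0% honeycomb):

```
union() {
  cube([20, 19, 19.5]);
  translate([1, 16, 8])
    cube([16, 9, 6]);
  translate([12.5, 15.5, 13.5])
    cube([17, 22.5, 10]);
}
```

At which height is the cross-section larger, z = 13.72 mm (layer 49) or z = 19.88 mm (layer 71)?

layer 49 (z = 13.72 mm)

Layer 49 (z = 13.72): the cube (footprint 20×19) is included at this height (area 380.00 mm²); the 16×9 cube at (1, 16) contributes its full rectangle (area 144.00 mm²); the cube at (12.5, 15.5) (footprint 17×22.5) is included at this height (area 382.50 mm²); Taking the union: the regions partially overlap — summed areas 906.50 mm² minus the doubly-counted overlap 101.25 mm² gives 805.25 mm² — area = 805.25 mm². So its area = 805.25 mm². Layer 71 (z = 19.88): the cube is absent (z outside [0, 19.5]); the cube at (1, 16) does not reach this height (z outside [8, 14]); the cube at (12.5, 15.5) is present — its section is the full 17×22.5 rectangle (area 382.50 mm²); Taking the union: only the 17×22.5 cube at (12.5, 15.5) is present, so the union is just that shape — area = 382.50 mm². So its area = 382.50 mm². Layer 49 is larger (805.25 vs 382.50 mm²).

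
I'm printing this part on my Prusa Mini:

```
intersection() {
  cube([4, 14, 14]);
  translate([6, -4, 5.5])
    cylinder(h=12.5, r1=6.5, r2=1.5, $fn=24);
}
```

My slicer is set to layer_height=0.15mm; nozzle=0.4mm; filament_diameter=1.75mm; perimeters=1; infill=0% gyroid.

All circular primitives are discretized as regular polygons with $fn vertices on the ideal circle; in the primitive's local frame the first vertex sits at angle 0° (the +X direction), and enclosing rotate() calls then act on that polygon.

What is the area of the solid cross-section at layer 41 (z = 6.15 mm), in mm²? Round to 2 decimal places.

3.07 mm²

At z = 6.15 mm: the 4×14 cube contributes its full rectangle (area 56.00 mm²); the cone at (6, -4): at t=0.052 of its height the radius interpolates to r₁+(r₂−r₁)t = 6.240, giving a regular 24-gon of that circumradius (area = (24/2)·6.240²·sin(360°/24) = 120.93 mm²); After intersecting: the cone at (6, -4) partially overlaps the 4×14 cube; clipping to the common part keeps 3.07 mm² — area = 3.07 mm². Overall, the cross-section is a single solid region. Net area = 3.07 mm².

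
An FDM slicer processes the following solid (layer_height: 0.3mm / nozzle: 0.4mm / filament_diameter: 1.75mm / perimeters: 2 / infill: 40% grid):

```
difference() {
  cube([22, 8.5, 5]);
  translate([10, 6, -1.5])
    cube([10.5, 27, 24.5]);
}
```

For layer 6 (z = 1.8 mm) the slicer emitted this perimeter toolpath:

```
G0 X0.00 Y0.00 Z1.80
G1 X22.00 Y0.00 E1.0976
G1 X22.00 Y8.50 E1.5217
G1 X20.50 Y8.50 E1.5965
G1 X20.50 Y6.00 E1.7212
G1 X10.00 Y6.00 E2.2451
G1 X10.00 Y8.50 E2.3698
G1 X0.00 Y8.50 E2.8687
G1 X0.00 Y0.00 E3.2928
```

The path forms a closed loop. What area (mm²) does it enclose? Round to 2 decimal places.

Apply the shoelace formula to the sequence of (X, Y) vertices; enclosed area = 160.75 mm².

160.75 mm²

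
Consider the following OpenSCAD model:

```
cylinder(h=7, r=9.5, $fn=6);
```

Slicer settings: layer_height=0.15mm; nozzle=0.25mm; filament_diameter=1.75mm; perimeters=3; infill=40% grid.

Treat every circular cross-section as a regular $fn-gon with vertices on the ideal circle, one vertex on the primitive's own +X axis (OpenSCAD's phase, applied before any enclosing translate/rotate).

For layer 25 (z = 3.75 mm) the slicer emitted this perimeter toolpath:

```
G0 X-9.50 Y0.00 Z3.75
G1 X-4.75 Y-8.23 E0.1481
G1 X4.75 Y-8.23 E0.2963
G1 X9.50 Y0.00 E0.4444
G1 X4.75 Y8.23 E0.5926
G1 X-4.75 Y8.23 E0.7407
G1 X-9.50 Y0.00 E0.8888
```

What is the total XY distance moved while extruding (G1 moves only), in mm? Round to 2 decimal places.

Sum the Euclidean lengths of each G1 segment: total = 57.01 mm.

57.01 mm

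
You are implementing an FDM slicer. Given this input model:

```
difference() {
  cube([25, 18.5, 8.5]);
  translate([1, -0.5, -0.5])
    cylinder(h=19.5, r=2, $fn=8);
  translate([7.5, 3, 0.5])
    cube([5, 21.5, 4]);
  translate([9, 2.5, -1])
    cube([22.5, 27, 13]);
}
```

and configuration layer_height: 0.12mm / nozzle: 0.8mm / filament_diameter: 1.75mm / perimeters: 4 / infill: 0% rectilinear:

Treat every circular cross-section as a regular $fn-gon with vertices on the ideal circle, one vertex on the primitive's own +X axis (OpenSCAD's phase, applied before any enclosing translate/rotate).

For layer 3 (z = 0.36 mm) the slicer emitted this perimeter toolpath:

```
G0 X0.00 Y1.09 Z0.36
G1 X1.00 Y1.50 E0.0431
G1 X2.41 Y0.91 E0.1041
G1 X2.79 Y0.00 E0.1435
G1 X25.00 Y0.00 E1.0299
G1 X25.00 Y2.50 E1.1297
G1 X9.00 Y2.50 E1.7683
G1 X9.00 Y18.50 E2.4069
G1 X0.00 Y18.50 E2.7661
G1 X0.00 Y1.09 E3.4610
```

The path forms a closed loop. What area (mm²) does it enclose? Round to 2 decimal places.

203.33 mm²

Apply the shoelace formula to the sequence of (X, Y) vertices; enclosed area = 203.33 mm².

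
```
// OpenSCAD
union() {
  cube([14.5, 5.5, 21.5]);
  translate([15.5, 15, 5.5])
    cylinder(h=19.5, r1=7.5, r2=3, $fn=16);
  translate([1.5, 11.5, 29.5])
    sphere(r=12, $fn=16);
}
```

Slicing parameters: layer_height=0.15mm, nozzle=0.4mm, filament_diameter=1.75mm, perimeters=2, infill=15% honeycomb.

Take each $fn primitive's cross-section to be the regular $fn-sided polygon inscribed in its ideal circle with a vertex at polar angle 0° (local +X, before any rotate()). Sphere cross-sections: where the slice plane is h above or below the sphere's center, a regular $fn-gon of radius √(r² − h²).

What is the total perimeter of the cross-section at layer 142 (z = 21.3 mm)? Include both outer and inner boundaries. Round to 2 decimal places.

99.87 mm

At z = 21.3 mm: the 14.5×5.5 cube contributes its full rectangle (perimeter 40.00 mm); the cone at (15.5, 15) (r1=7.5→r2=3) has section circumradius 3.854 here — a regular 16-gon (perimeter = 2·16·3.854·sin(180°/16) = 24.06 mm); the r=12 sphere at (1.5, 11.5) contributes a regular 16-gon of circumradius √(12²−8.2²) = 8.761 (perimeter = 2·16·8.761·sin(180°/16) = 54.70 mm); Combining (union): the regions partially overlap (shared area 15.32 mm²), so the edge portions inside another operand are dropped and the merged outline is re-measured after clipping — boundary = 99.87 mm. Overall, the cross-section has 2 separate islands. Total boundary length (outer) = 99.87 mm.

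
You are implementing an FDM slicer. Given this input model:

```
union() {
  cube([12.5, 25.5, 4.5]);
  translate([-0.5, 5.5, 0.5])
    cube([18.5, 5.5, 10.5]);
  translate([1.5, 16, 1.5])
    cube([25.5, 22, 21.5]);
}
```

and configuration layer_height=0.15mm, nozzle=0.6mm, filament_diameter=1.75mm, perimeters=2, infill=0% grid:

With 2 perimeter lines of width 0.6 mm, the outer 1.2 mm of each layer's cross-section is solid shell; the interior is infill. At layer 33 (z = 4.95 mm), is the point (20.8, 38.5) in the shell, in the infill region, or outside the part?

outside

At z = 4.95 mm: the cube is absent (z outside [0, 4.5]); the cube at (-0.5, 5.5) (footprint 18.5×5.5) is included at this height; the 25.5×22 cube at (1.5, 16) contributes its full rectangle; Taking the union: the 2 present regions are separate (no shared area or edge), so areas and boundary lengths simply add and each stays a separate island — 2 connected regions. Overall, the cross-section has 2 separate islands. The nearest boundary edge runs (1.50, 38.00)→(27.00, 38.00); distance from the point to it = 0.50 mm. The point is not inside any of the regions above, so it lies outside the cross-section (0.50 mm from the nearest boundary).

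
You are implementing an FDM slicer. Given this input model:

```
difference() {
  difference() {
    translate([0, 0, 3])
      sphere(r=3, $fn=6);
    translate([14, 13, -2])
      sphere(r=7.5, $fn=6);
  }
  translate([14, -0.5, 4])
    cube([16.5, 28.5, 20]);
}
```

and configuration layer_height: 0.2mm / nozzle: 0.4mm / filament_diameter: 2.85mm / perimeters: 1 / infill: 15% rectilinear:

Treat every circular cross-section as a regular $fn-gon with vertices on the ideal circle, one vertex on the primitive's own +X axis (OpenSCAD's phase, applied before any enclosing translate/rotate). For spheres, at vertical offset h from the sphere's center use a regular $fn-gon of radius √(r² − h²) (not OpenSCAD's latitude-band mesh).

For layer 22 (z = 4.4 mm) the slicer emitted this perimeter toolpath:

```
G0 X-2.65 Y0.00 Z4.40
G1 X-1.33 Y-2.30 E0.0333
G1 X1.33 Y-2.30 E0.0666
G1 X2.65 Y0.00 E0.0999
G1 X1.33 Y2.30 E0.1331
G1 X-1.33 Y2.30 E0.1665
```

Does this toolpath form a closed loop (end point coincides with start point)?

no

Start point (G0): (-2.65, 0.00). End point (last G1): the path does not return to the start — open.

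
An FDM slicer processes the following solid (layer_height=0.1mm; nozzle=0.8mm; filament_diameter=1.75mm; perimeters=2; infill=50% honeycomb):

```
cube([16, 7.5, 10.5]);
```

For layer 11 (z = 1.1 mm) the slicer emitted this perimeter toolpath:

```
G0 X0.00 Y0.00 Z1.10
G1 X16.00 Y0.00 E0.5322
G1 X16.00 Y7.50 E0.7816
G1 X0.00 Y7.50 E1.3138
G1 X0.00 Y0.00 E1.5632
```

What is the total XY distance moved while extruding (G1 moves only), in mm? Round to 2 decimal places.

47.00 mm

Sum the Euclidean lengths of each G1 segment: total = 47.00 mm.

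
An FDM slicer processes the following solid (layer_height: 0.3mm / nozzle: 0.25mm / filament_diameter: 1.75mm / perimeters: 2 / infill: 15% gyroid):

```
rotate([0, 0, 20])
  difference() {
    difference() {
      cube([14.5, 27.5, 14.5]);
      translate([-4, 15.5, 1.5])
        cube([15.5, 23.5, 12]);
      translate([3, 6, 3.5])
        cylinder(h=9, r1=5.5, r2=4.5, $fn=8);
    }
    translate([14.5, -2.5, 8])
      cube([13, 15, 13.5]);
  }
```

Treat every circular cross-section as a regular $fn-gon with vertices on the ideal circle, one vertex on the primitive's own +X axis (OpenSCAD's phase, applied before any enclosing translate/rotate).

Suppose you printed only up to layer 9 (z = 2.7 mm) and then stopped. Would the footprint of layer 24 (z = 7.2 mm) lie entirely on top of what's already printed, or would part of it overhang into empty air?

Compare the two slices. At z = 2.7: the cube (footprint 14.5×27.5) is included at this height (area 398.75 mm²); the 15.5×23.5 cube at (-4, 15.5) contributes its full rectangle (area 364.25 mm²); the cone at (3, 6) does not reach this height (z outside [3.5, 12.5]); After the difference (first − rest): starting from the 14.5×27.5 cube (398.75 mm²), the 15.5×23.5 cube at (-4, 15.5) partially overlaps it — only the 138.00 mm² overlap (of its 364.25 mm²) is removed, clipping the outline — area = 260.75 mm²; the cube at (14.5, -2.5) is not intersected at this z (z outside [8, 21.5]); After the difference (first − rest): none of the subtracted shapes is present at this height, so the result so far is unchanged — area = 260.75 mm²; (whole slice rotated 20° about Z — lengths, areas and connectivity unchanged). At z = 7.2: the cube is present — its section is the full 14.5×27.5 rectangle (area 398.75 mm²); the cube at (-4, 15.5) is present — its section is the full 15.5×23.5 rectangle (area 364.25 mm²); the cone at (3, 6) contributes a regular 8-gon of circumradius 5.089 (interpolated between r1=5.5 and r2=4.5 at t=0.411) (area = (8/2)·5.089²·sin(360°/8) = 73.25 mm²); Subtracting the remaining from the first: starting from the 14.5×27.5 cube (398.75 mm²), the 15.5×23.5 cube at (-4, 15.5) partially overlaps it — only the 138.00 mm² overlap (of its 364.25 mm²) is removed, clipping the outline; the cone at (3, 6) partially overlaps it — only the 63.43 mm² overlap (of its 73.25 mm²) is removed, clipping the outline — area = 197.32 mm²; the cube at (14.5, -2.5) is not intersected at this z (z outside [8, 21.5]); Taking the first minus the rest: none of the subtracted shapes is present at this height, so that combined region is unchanged — area = 197.32 mm²; (rotated 20° about Z; rotation is an isometry so areas/perimeters/island counts are preserved). Checking containment: the cross-section at z = 7.2 is a subset of the cross-section at z = 2.7.

entirely on top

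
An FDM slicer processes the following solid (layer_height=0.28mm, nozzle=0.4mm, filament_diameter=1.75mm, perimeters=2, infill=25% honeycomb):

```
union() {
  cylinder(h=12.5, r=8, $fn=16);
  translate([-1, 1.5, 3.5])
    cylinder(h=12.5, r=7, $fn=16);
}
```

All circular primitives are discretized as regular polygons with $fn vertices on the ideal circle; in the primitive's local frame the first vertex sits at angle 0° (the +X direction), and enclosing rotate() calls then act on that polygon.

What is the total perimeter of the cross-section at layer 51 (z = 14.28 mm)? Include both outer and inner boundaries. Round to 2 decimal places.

At z = 14.28 mm: the cylinder is absent (z outside [0, 12.5]); the cylinder at (-1, 1.5): section is a regular 16-gon, circumradius r=7 (perimeter = 2·16·7.000·sin(180°/16) = 43.70 mm); Taking the union: only the r=7 cylinder at (-1, 1.5) is present, so the union is just that shape — boundary = 43.70 mm. Overall, the cross-section is a single solid region. Total boundary length (outer) = 43.70 mm.

43.70 mm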